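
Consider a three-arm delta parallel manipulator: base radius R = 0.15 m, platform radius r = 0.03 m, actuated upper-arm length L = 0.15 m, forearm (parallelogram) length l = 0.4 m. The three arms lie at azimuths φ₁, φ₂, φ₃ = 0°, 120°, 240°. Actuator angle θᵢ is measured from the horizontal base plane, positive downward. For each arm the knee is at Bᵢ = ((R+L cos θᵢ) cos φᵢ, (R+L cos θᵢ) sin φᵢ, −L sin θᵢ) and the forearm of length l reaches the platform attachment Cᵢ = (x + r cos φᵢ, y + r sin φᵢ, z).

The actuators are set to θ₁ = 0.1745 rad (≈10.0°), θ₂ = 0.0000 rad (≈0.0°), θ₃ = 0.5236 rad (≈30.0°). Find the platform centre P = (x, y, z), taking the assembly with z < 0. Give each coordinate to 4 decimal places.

S1 = (0.2677·cos0.0°, 0.2677·sin0.0°, -0.0260) = (0.2677, 0.0000, -0.0260)
φ2=120.0°: virtual centre (-0.1350, 0.2338, 0.0000), radius l
S3 = (0.2499·cos240.0°, 0.2499·sin240.0°, -0.0750) = (-0.1250, -0.2164, -0.0750)
subtract pairs → two planes through P
plane₁₂: -0.8054x+0.4677y+0.0521z = 0.0005
Cramer: x(z) = 0.0025-0.0325z;  y(z) = 0.0054-0.1673z
into |P−S₁|² = l²: 1.0290z² + 0.0675z + -0.0889 = 0;  Δ = 0.3706;  z = -0.3286 or 0.2630 → z<0 root = -0.3286
x = 0.0131, y = 0.0604

(0.0131, 0.0604, -0.3286)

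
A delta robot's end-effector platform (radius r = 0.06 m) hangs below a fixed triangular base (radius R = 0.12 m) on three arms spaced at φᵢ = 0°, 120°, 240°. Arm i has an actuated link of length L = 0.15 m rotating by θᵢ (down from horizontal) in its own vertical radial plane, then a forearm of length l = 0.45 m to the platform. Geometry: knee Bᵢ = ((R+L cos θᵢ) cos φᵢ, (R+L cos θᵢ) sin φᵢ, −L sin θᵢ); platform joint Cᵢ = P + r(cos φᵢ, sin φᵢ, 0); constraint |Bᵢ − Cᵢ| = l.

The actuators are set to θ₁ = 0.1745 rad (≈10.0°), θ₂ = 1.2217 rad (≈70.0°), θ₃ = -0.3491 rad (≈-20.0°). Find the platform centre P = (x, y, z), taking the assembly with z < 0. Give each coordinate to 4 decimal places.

(0.0720, -0.2809, -0.3503)

φ1=0.0°: virtual centre (0.2077, 0.0000, -0.0260), radius l
arm 2 at φ=120.0°: (R−r)+L cos θ2 = 0.1113;  centre 2 = (-0.0557, 0.0964, -0.1410)
arm 3 at φ=240.0°: (R−r)+L cos θ3 = 0.2010;  centre 3 = (-0.1005, -0.1740, 0.0513)
|centre ₂|²−|centre ₁|² = -0.0116;  |centre ₃|²−|centre ₁|² = -0.0008
plane₁₂: -0.5268x+0.1928y+-0.2298z = -0.0116
det = 0.3022;  x = 0.0138+-0.1660z,  y = -0.0222+0.7385z
quadratic in z: (1.5729)z²+(0.0837)z+(-0.1637)=0, √Δ=1.0184 → z ∈ {-0.3503, 0.2971}; z = -0.3503 (taking z<0)
x = 0.0720, y = -0.2809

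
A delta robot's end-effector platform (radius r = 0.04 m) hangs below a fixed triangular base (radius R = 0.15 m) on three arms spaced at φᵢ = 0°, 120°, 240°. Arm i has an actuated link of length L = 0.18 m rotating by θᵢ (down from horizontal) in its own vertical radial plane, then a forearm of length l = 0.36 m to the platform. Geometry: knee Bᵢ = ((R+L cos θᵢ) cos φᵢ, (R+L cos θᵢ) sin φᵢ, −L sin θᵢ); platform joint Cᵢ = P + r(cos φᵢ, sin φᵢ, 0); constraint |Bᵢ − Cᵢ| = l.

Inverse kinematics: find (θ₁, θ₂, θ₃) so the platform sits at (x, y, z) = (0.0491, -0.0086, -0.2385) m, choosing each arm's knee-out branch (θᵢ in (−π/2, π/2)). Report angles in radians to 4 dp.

rotate P by −φ1: (0.0491, -0.0086, -0.2385)
  A cos θ + B sin θ = C:  0.0609·cos θ + -0.2385·sin θ = 0.1015
  √(A²+B²)=0.2462;  θ1 = -1.3208+1.1458 ≈ -0.1750
arm 2 (φ=120.0°): x'=-0.0320, y'=-0.0382
  A cos θ + B sin θ = C:  0.1420·cos θ + -0.2385·sin θ = 0.0519
  θ2 = atan2(B,A) + arccos(C/0.2776) = 0.3488
φ3=240.0° → target in arm frame (-0.0171, 0.0468)
  A cos θ + B sin θ = C:  0.1271·cos θ + -0.2385·sin θ = 0.0610
  γ=atan2(-0.2385,0.1271)=-1.0812;  ψ=arccos(0.2258)=1.3430;  θ3=γ+ψ≈0.2619

θ₁ = -0.1750, θ₂ = 0.3488, θ₃ = 0.2619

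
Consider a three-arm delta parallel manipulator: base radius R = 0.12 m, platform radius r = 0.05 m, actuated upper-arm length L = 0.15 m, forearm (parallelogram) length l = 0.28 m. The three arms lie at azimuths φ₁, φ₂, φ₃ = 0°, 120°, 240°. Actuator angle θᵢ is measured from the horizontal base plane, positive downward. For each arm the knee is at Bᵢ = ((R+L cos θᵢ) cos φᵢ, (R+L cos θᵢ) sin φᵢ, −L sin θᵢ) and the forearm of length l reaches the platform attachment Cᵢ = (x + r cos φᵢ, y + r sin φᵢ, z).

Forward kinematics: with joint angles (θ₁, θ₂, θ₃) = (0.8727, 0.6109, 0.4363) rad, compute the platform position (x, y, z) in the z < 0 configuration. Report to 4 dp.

(-0.0519, -0.0206, -0.2890)

O1 = (0.1664·cos0.0°, 0.1664·sin0.0°, -0.1149) = (0.1664, 0.0000, -0.1149)
φ2=120.0°: virtual centre (-0.0964, 0.1670, -0.0860), radius l
arm 3 at φ=240.0°: e+L cos θ3 = 0.2059;  O3 = (-0.1030, -0.1784, -0.0634)
subtract pairs → two planes through P
linear system: -0.5257x+0.3341y = 0.0037−0.0577z; -0.5388x+-0.3567y = 0.0055−0.1030z
Cramer: x(z) = -0.0086+0.1497z;  y(z) = -0.0025+0.0628z
quadratic in z: (1.0264)z²+(0.1771)z+(-0.0346)=0, √Δ=0.4162 → z ∈ {-0.2890, 0.1165}; z = -0.2890 (taking z<0)
x = -0.0519, y = -0.0206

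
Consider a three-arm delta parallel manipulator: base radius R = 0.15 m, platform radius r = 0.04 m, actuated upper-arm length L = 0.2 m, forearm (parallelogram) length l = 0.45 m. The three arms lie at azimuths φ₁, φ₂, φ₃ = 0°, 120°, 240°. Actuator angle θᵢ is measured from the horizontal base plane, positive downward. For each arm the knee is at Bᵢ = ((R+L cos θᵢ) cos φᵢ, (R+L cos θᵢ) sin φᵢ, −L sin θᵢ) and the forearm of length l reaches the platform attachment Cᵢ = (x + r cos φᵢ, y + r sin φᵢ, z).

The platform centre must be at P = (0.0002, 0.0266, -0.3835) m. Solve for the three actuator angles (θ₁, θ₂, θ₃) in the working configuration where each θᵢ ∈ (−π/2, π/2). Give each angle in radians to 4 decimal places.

φ1=0.0° → target in arm frame (0.0002, 0.0266)
  A=0.1098, B=-0.3835, C=(l²−L²−A²−y'²−z²)/(2L)=0.0067
  γ=atan2(-0.3835,0.1098)=-1.2919;  ψ=arccos(0.0167)=1.5541;  θ1=γ+ψ≈0.2622
φ2=120.0° → target in arm frame (0.0229, -0.0135)
  A cos θ + B sin θ = C:  0.0871·cos θ + -0.3835·sin θ = 0.0192
  θ2 = atan2(B,A) + arccos(C/0.3933) = 0.1745
arm 3 (φ=240.0°): x'=-0.0231, y'=-0.0131
  e−x'=0.1331;  (l²−L²−(e−x')²−y'²−z²)/2L = -0.0062
  √(A²+B²)=0.4060;  θ3 = -1.2367+1.5860 ≈ 0.3494

θ₁ = 0.2622, θ₂ = 0.1745, θ₃ = 0.3494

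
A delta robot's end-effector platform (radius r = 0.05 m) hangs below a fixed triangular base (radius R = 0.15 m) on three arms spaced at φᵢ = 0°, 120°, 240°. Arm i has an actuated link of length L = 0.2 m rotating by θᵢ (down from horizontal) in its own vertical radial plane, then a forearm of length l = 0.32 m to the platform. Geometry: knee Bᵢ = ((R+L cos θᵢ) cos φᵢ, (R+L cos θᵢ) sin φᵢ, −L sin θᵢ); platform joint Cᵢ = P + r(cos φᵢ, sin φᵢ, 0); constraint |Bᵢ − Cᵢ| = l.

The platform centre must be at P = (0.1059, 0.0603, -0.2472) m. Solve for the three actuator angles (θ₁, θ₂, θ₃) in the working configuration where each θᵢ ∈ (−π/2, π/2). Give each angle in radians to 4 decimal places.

θ₁ = 0.0002, θ₂ = 0.6108, θ₃ = 1.0472

rotate P by −φ1: (0.1059, 0.0603, -0.2472)
  e−x'=-0.0059;  (l²−L²−(e−x')²−y'²−z²)/2L = -0.0059
  γ=atan2(-0.2472,-0.0059)=-1.5947;  ψ=arccos(-0.0240)=1.5948;  θ1=γ+ψ≈0.0002
rotate P by −φ2: (-0.0007, -0.1219, -0.2472)
  A=0.1007, B=-0.2472, C=(l²−L²−A²−y'²−z²)/(2L)=-0.0593
  γ=atan2(-0.2472,0.1007)=-1.1839;  ψ=arccos(-0.2220)=1.7947;  θ2=γ+ψ≈0.6108
rotate P by −φ3: (-0.1052, 0.0616, -0.2472)
  e−x'=0.2052;  (l²−L²−(e−x')²−y'²−z²)/2L = -0.1115
  θ3 = atan2(B,A) + arccos(C/0.3213) = 1.0472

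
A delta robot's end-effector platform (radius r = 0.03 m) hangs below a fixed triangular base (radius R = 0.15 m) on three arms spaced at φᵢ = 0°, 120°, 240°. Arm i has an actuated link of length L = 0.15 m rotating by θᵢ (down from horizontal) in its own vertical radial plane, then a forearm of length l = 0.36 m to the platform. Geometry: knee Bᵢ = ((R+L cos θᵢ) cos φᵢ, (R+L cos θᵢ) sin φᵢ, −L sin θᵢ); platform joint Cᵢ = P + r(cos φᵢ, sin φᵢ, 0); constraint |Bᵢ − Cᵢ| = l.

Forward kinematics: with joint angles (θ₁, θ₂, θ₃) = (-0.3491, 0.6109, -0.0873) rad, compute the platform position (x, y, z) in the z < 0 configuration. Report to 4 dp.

arm 1 at φ=0.0°: ρ1 = 0.2610;  S1 = (0.2610, 0.0000, 0.0513)
S2 = (0.2429·cos120.0°, 0.2429·sin120.0°, -0.0860) = (-0.1214, 0.2103, -0.0860)
φ3=240.0°: virtual centre (-0.1347, -0.2333, 0.0131), radius l
|S₂|²−|S₁|² = -0.0043;  |S₃|²−|S₁|² = 0.0020
[-0.7648 0.4207 -0.2747]·P = -0.0043;  [-0.7913 -0.4667 -0.0765]·P = 0.0020
Cramer: x(z) = 0.0017-0.2325z;  y(z) = -0.0072+0.2304z
quadratic in z: (1.1071)z²+(0.0146)z+(-0.0597)=0, √Δ=0.5144 → z ∈ {-0.2389, 0.2257}; z = -0.2389 (taking z<0)
x = 0.0572, y = -0.0623

(0.0572, -0.0623, -0.2389)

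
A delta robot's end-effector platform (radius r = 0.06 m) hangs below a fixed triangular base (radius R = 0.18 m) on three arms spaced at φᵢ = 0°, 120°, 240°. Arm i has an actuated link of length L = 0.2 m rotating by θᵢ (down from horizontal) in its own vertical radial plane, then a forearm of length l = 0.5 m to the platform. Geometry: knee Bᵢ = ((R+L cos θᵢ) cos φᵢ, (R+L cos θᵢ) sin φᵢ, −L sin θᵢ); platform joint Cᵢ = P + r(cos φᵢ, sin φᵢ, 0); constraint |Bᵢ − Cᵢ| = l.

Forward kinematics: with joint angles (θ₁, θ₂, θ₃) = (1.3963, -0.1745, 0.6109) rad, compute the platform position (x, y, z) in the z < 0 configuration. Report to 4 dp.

φ1=0.0°: virtual centre (0.1547, 0.0000, -0.1970), radius l
centre 2 = (0.3170·cos120.0°, 0.3170·sin120.0°, 0.0347) = (-0.1585, 0.2745, 0.0347)
arm 3 at φ=240.0°: (R−r)+L cos θ3 = 0.2838;  centre 3 = (-0.1419, -0.2458, -0.1147)
eliminate P² terms by subtracting sphere 1 from 2 and 3
plane₁₂: -0.6264x+0.5490y+0.4634z = 0.0389
Cramer: x(z) = -0.0571+0.5020z;  y(z) = 0.0058-0.2712z
quadratic in z: (1.3256)z²+(0.1781)z+(-0.1663)=0, √Δ=0.9558 → z ∈ {-0.4277, 0.2933}; z = -0.4277 (taking z<0)
x = -0.2718, y = 0.1218

(-0.2718, 0.1218, -0.4277)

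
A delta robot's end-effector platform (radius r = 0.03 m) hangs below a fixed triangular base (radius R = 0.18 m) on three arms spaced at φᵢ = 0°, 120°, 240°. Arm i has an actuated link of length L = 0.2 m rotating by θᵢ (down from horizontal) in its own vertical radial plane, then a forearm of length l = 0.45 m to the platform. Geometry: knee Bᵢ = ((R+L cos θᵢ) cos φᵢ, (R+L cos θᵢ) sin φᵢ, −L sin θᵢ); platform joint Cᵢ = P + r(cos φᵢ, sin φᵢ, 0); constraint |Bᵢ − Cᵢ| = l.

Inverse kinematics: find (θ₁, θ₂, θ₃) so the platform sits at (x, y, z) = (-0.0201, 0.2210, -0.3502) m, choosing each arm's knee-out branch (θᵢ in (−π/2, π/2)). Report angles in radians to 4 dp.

arm 1 (φ=0.0°): x'=-0.0201, y'=0.2210
  A=0.1701, B=-0.3502, C=(l²−L²−A²−y'²−z²)/(2L)=-0.0948
  √(A²+B²)=0.3893;  θ1 = -1.1186+1.8167 ≈ 0.6981
arm 2 (φ=120.0°): x'=0.2014, y'=-0.0931
  A=-0.0514, B=-0.3502, C=(l²−L²−A²−y'²−z²)/(2L)=0.0714
  θ2 = atan2(B,A) + arccos(C/0.3540) = -0.3489
arm 3 (φ=240.0°): x'=-0.1813, y'=-0.1279
  A=0.3313, B=-0.3502, C=(l²−L²−A²−y'²−z²)/(2L)=-0.2157
  θ3 = atan2(B,A) + arccos(C/0.4821) = 1.2216

θ₁ = 0.6981, θ₂ = -0.3489, θ₃ = 1.2216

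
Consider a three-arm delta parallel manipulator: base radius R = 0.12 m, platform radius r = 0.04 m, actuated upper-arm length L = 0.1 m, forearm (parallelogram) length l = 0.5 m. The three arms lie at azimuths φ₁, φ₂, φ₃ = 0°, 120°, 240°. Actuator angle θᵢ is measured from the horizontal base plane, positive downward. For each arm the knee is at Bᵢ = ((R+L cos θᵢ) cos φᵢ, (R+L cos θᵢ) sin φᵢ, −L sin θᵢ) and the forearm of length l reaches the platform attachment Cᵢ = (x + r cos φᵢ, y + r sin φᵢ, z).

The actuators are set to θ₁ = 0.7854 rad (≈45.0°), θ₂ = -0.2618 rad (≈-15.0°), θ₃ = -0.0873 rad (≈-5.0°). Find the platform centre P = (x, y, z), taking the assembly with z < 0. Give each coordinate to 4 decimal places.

φ1=0.0°: virtual centre (0.1507, 0.0000, -0.0707), radius l
φ2=120.0°: virtual centre (-0.0883, 0.1529, 0.0259), radius l
φ3=240.0°: virtual centre (-0.0898, -0.1556, 0.0087), radius l
|centre ₂|²−|centre ₁|² = 0.0041;  |centre ₃|²−|centre ₁|² = 0.0046
[-0.4780 0.3059 0.1932]·P = 0.0041;  [-0.4810 -0.3111 0.1589]·P = 0.0046
det = 0.2958;  x = -0.0091+0.3674z,  y = -0.0007+-0.0574z
into |P−centre ₁|² = l²: 1.1383z² + 0.0241z + -0.2194 = 0;  Δ = 0.9997;  z = -0.4498 or 0.4286 → z<0 root = -0.4498
x = -0.1744, y = 0.0251

(-0.1744, 0.0251, -0.4498)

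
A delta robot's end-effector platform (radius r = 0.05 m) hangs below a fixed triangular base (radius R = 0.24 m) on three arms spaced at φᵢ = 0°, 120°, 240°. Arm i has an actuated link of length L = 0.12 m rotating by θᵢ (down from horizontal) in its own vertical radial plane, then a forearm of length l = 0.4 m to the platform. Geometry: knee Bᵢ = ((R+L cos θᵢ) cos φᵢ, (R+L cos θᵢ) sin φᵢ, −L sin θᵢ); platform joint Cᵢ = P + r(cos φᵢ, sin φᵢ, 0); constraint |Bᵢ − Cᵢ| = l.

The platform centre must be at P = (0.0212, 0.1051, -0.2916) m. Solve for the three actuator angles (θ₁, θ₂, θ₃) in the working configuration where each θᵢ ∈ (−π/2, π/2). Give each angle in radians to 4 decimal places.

θ₁ = 0.2617, θ₂ = -0.2621, θ₃ = 1.0475

φ1=0.0° → target in arm frame (0.0212, 0.1051)
  e−x'=0.1688;  (l²−L²−(e−x')²−y'²−z²)/2L = 0.0876
  γ=atan2(-0.2916,0.1688)=-1.0461;  ψ=arccos(0.2601)=1.3077;  θ1=γ+ψ≈0.2617
φ2=120.0° → target in arm frame (0.0804, -0.0709)
  e−x'=0.1096;  (l²−L²−(e−x')²−y'²−z²)/2L = 0.1814
  √(A²+B²)=0.3115;  θ2 = -1.2113+0.9493 ≈ -0.2621
rotate P by −φ3: (-0.1016, -0.0342, -0.2916)
  e−x'=0.2916;  (l²−L²−(e−x')²−y'²−z²)/2L = -0.1068
  θ3 = atan2(B,A) + arccos(C/0.4124) = 1.0475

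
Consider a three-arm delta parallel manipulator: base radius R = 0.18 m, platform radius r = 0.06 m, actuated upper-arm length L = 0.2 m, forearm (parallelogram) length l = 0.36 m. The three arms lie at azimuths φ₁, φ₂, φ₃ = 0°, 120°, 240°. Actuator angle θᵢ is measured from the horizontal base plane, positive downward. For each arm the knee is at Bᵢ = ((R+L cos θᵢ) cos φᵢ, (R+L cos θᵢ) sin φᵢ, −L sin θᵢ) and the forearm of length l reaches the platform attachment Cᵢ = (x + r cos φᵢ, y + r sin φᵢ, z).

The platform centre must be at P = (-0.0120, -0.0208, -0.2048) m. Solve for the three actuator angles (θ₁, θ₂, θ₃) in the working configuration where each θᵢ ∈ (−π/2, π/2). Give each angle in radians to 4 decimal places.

φ1=0.0° → target in arm frame (-0.0120, -0.0208)
  e−x'=0.1320;  (l²−L²−(e−x')²−y'²−z²)/2L = 0.0745
  √(A²+B²)=0.2437;  θ1 = -0.9983+1.2601 ≈ 0.2618
arm 2 (φ=120.0°): x'=-0.0120, y'=0.0208
  e−x'=0.1320;  (l²−L²−(e−x')²−y'²−z²)/2L = 0.0745
  γ=atan2(-0.2048,0.1320)=-0.9982;  ψ=arccos(0.3057)=1.2601;  θ2=γ+ψ≈0.2619
φ3=240.0° → target in arm frame (0.0240, 0.0000)
  A=0.0960, B=-0.2048, C=(l²−L²−A²−y'²−z²)/(2L)=0.0961
  γ=atan2(-0.2048,0.0960)=-1.1325;  ψ=arccos(0.4249)=1.1319;  θ3=γ+ψ≈-0.0006

θ₁ = 0.2618, θ₂ = 0.2619, θ₃ = -0.0006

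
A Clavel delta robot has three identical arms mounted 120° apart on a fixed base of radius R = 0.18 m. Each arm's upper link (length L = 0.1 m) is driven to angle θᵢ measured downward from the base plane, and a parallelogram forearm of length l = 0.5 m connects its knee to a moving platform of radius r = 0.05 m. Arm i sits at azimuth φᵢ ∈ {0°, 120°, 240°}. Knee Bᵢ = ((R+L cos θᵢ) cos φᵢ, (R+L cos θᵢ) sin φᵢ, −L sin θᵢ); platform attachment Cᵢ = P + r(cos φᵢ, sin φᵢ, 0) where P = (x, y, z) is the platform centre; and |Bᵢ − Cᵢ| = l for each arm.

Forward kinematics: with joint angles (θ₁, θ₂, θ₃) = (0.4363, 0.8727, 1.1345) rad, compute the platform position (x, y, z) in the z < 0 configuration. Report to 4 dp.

arm 1 at φ=0.0°: e+L cos θ1 = 0.2206;  centre 1 = (0.2206, 0.0000, -0.0423)
arm 2 at φ=120.0°: e+L cos θ2 = 0.1943;  centre 2 = (-0.0971, 0.1682, -0.0766)
centre 3 = (0.1723·cos240.0°, 0.1723·sin240.0°, -0.0906) = (-0.0861, -0.1492, -0.0906)
subtract pairs → two planes through P
plane₁₂: -0.6355x+0.3365y+-0.0687z = -0.0069
Cramer: x(z) = 0.0158-0.1339z;  y(z) = 0.0096-0.0488z
quadratic in z: (1.0203)z²+(0.1384)z+(-0.2062)=0, √Δ=0.9277 → z ∈ {-0.5225, 0.3868}; z = -0.5225 (taking z<0)
x = 0.0858, y = 0.0351

(0.0858, 0.0351, -0.5225)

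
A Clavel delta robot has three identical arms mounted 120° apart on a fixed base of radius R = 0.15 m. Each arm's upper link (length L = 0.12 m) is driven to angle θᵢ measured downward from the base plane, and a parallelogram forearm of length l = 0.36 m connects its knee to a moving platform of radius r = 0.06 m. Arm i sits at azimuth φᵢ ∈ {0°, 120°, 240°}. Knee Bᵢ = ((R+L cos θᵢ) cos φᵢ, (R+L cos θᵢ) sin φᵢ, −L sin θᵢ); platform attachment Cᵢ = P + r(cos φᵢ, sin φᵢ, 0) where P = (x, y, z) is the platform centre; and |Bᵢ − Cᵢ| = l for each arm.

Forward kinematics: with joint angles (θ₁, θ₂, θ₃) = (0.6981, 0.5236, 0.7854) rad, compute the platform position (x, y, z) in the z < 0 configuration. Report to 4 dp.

φ1=0.0°: virtual centre (0.1819, 0.0000, -0.0771), radius l
arm 2 at φ=120.0°: e+L cos θ2 = 0.1939;  S2 = (-0.0970, 0.1679, -0.0600)
S3 = (0.1749·cos240.0°, 0.1749·sin240.0°, -0.0849) = (-0.0874, -0.1514, -0.0849)
subtract pairs → two planes through P
[-0.5578 0.3359 0.0343]·P = 0.0022;  [-0.5387 -0.3029 -0.0154]·P = -0.0013
Cramer: x(z) = -0.0006+0.0148z;  y(z) = 0.0054-0.0774z
into |P−S₁|² = l²: 1.0062z² + 0.1480z + -0.0903 = 0;  Δ = 0.3853;  z = -0.3820 or 0.2349 → z<0 root = -0.3820
x = -0.0063, y = 0.0349

(-0.0063, 0.0349, -0.3820)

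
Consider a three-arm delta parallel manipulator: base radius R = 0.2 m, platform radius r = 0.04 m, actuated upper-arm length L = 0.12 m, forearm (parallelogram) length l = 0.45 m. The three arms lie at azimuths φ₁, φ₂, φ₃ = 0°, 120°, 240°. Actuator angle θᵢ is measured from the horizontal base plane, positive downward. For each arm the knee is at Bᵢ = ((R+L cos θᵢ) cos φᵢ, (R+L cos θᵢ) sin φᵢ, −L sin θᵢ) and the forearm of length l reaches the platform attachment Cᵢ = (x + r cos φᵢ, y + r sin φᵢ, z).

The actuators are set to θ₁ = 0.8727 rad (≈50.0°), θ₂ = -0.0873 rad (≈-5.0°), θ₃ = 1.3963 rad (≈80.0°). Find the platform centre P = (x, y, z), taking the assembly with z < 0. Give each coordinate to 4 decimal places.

(-0.0212, 0.1718, -0.4179)

arm 1 at φ=0.0°: e+L cos θ1 = 0.2371;  O1 = (0.2371, 0.0000, -0.0919)
arm 2 at φ=120.0°: e+L cos θ2 = 0.2795;  O2 = (-0.1398, 0.2421, 0.0105)
arm 3 at φ=240.0°: e+L cos θ3 = 0.1808;  O3 = (-0.0904, -0.1566, -0.1182)
eliminate P² terms by subtracting sphere 1 from 2 and 3
[-0.7538 0.4842 0.2048]·P = 0.0136;  [-0.6551 -0.3132 -0.0525]·P = -0.0180
Cramer: x(z) = 0.0081+0.0700z;  y(z) = 0.0406-0.3140z
sphere 1 gives Az²+Bz+C=0 with A=1.1035, B=0.1263, C=-0.1399;  B²−4AC=0.6336;  roots -0.4179, 0.3035;  negative root z = -0.4179
x = -0.0212, y = 0.1718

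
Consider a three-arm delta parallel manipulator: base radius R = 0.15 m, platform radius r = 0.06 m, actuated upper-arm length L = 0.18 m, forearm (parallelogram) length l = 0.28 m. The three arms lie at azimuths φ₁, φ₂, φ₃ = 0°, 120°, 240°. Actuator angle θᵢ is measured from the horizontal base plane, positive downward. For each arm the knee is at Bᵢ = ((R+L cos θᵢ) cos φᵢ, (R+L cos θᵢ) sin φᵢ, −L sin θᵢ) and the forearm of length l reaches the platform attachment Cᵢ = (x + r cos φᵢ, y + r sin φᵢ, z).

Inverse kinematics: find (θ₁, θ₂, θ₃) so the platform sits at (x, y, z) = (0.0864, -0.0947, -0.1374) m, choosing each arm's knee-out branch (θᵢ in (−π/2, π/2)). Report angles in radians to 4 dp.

φ1=0.0° → target in arm frame (0.0864, -0.0947)
  A=0.0036, B=-0.1374, C=(l²−L²−A²−y'²−z²)/(2L)=0.0504
  θ1 = atan2(B,A) + arccos(C/0.1374) = -0.3492
arm 2 (φ=120.0°): x'=-0.1252, y'=-0.0275
  e−x'=0.2152;  (l²−L²−(e−x')²−y'²−z²)/2L = -0.0554
  √(A²+B²)=0.2553;  θ2 = -0.5682+1.7896 ≈ 1.2214
φ3=240.0° → target in arm frame (0.0388, 0.1222)
  A cos θ + B sin θ = C:  0.0512·cos θ + -0.1374·sin θ = 0.0266
  θ3 = atan2(B,A) + arccos(C/0.1466) = 0.1742

θ₁ = -0.3492, θ₂ = 1.2214, θ₃ = 0.1742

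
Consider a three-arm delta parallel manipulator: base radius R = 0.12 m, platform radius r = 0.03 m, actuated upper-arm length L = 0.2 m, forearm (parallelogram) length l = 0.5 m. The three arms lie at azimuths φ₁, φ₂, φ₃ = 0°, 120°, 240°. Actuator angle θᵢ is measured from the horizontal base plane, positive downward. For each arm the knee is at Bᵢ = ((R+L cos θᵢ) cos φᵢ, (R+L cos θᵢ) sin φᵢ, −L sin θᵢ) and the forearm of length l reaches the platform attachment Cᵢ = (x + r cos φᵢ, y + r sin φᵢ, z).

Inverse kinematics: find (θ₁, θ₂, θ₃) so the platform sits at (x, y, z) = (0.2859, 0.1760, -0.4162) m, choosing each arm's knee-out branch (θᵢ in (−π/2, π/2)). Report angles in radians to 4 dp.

φ1=0.0° → target in arm frame (0.2859, 0.1760)
  A=-0.1959, B=-0.4162, C=(l²−L²−A²−y'²−z²)/(2L)=-0.0814
  γ=atan2(-0.4162,-0.1959)=-2.0107;  ψ=arccos(-0.1770)=1.7488;  θ1=γ+ψ≈-0.2619
rotate P by −φ2: (0.0095, -0.3356, -0.4162)
  A cos θ + B sin θ = C:  0.0805·cos θ + -0.4162·sin θ = -0.2058
  θ2 = atan2(B,A) + arccos(C/0.4239) = 0.6981
arm 3 (φ=240.0°): x'=-0.2954, y'=0.1596
  A cos θ + B sin θ = C:  0.3854·cos θ + -0.4162·sin θ = -0.3430
  θ3 = atan2(B,A) + arccos(C/0.5672) = 1.3964

θ₁ = -0.2619, θ₂ = 0.6981, θ₃ = 1.3964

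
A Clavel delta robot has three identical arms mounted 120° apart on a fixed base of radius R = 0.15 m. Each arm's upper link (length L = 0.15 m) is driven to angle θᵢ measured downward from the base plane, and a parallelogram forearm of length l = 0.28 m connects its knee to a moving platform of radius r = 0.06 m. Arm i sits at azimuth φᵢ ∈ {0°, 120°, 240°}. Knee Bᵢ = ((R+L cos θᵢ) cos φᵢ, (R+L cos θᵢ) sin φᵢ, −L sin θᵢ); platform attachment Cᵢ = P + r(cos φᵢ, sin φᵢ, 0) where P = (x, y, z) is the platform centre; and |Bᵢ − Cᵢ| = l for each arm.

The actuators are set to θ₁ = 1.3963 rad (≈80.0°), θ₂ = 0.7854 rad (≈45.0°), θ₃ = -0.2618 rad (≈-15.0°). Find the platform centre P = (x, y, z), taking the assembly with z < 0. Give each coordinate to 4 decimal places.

S1 = (0.1160·cos0.0°, 0.1160·sin0.0°, -0.1477) = (0.1160, 0.0000, -0.1477)
φ2=120.0°: virtual centre (-0.0980, 0.1698, -0.1061), radius l
arm 3 at φ=240.0°: e+L cos θ3 = 0.2349;  S3 = (-0.1174, -0.2034, 0.0388)
eliminate P² terms by subtracting sphere 1 from 2 and 3
plane₁₂: -0.4281x+0.3396y+0.0833z = 0.0144
det = 0.3328;  x = -0.0394+0.4826z,  y = -0.0073+0.3631z
quadratic in z: (1.3648)z²+(0.1401)z+(-0.0323)=0, √Δ=0.4430 → z ∈ {-0.2136, 0.1110}; z = -0.2136 (taking z<0)
x = -0.1425, y = -0.0849

(-0.1425, -0.0849, -0.2136)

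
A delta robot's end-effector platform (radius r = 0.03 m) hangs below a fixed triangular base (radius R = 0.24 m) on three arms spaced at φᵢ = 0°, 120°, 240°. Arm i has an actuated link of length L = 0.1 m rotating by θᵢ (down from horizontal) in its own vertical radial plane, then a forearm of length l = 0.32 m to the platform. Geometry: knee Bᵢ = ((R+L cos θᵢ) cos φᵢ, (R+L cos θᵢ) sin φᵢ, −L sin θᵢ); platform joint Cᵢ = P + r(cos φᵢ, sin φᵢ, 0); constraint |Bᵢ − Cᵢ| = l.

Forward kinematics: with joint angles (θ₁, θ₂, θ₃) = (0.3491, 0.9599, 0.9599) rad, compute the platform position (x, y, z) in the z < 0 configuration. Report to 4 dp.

(0.0412, 0.0000, -0.2168)

arm 1 at φ=0.0°: ρ1 = 0.3040;  S1 = (0.3040, 0.0000, -0.0342)
S2 = (0.2674·cos120.0°, 0.2674·sin120.0°, -0.0819) = (-0.1337, 0.2315, -0.0819)
arm 3 at φ=240.0°: ρ3 = 0.2674;  S3 = (-0.1337, -0.2315, -0.0819)
|S₂|²−|S₁|² = -0.0154;  |S₃|²−|S₁|² = -0.0154
plane₁₂: -0.8753x+0.4631y+-0.0954z = -0.0154
Cramer: x(z) = 0.0176-0.1090z;  y(z) = 0.0000+0.0000z
sphere 1 gives Az²+Bz+C=0 with A=1.0119, B=0.1309, C=-0.0192;  B²−4AC=0.0949;  roots -0.2168, 0.0875;  negative root z = -0.2168
x = 0.0412, y = 0.0000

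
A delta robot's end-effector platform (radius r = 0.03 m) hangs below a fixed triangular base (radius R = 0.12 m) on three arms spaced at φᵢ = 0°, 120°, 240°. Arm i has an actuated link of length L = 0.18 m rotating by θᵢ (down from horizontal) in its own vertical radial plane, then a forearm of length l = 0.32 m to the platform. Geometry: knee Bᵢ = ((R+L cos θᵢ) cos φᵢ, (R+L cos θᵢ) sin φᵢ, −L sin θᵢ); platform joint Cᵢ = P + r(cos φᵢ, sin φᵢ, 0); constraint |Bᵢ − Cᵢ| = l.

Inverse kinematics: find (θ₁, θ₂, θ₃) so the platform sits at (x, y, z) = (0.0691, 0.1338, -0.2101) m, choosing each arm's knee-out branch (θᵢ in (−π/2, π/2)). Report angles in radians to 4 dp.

θ₁ = 0.0001, θ₂ = -0.0875, θ₃ = 1.1347

arm 1 (φ=0.0°): x'=0.0691, y'=0.1338
  A=0.0209, B=-0.2101, C=(l²−L²−A²−y'²−z²)/(2L)=0.0209
  θ1 = atan2(B,A) + arccos(C/0.2111) = 0.0001
arm 2 (φ=120.0°): x'=0.0813, y'=-0.1267
  e−x'=0.0087;  (l²−L²−(e−x')²−y'²−z²)/2L = 0.0270
  √(A²+B²)=0.2103;  θ2 = -1.5295+1.4421 ≈ -0.0875
rotate P by −φ3: (-0.1504, -0.0071, -0.2101)
  e−x'=0.2404;  (l²−L²−(e−x')²−y'²−z²)/2L = -0.0889
  γ=atan2(-0.2101,0.2404)=-0.7182;  ψ=arccos(-0.2784)=1.8529;  θ3=γ+ψ≈1.1347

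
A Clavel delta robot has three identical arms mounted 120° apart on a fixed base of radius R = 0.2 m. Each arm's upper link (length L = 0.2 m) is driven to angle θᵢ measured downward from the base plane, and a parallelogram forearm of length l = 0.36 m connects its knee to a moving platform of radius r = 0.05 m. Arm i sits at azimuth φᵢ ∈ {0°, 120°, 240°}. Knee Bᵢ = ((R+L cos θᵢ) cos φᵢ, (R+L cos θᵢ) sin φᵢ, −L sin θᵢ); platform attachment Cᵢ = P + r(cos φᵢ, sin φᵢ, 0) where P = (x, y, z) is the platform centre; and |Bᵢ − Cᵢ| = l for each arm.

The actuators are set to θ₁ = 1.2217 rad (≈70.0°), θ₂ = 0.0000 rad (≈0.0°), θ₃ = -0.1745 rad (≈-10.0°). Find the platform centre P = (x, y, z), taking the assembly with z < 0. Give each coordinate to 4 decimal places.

S1 = (0.2184·cos0.0°, 0.2184·sin0.0°, -0.1879) = (0.2184, 0.0000, -0.1879)
S2 = (0.3500·cos120.0°, 0.3500·sin120.0°, 0.0000) = (-0.1750, 0.3031, 0.0000)
φ3=240.0°: virtual centre (-0.1735, -0.3005, 0.0347), radius l
subtract pairs → two planes through P
[-0.7868 0.6062 0.3759]·P = 0.0395;  [-0.7838 -0.6010 0.4453]·P = 0.0386
Cramer: x(z) = -0.0497+0.5230z;  y(z) = 0.0006+0.0588z
sphere 1 gives Az²+Bz+C=0 with A=1.2770, B=0.0955, C=-0.0224;  B²−4AC=0.1236;  roots -0.1750, 0.1002;  negative root z = -0.1750
x = -0.1412, y = -0.0097

(-0.1412, -0.0097, -0.1750)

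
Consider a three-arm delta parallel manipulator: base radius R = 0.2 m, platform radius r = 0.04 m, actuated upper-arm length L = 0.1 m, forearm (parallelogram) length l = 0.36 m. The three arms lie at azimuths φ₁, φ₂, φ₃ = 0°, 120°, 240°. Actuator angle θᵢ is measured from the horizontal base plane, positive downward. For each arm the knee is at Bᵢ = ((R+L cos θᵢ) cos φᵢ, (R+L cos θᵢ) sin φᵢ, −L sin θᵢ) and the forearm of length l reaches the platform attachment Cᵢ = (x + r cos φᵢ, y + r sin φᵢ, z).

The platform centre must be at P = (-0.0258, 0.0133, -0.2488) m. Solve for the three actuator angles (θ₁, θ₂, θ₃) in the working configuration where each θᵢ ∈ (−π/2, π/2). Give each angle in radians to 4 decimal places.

rotate P by −φ1: (-0.0258, 0.0133, -0.2488)
  A cos θ + B sin θ = C:  0.1858·cos θ + -0.2488·sin θ = 0.1150
  √(A²+B²)=0.3105;  θ1 = -0.9294+1.1914 ≈ 0.2621
φ2=120.0° → target in arm frame (0.0244, 0.0157)
  e−x'=0.1356;  (l²−L²−(e−x')²−y'²−z²)/2L = 0.1953
  θ2 = atan2(B,A) + arccos(C/0.2833) = -0.2618
φ3=240.0° → target in arm frame (0.0014, -0.0290)
  e−x'=0.1586;  (l²−L²−(e−x')²−y'²−z²)/2L = 0.1585
  γ=atan2(-0.2488,0.1586)=-1.0032;  ψ=arccos(0.5371)=1.0037;  θ3=γ+ψ≈0.0005

θ₁ = 0.2621, θ₂ = -0.2618, θ₃ = 0.0005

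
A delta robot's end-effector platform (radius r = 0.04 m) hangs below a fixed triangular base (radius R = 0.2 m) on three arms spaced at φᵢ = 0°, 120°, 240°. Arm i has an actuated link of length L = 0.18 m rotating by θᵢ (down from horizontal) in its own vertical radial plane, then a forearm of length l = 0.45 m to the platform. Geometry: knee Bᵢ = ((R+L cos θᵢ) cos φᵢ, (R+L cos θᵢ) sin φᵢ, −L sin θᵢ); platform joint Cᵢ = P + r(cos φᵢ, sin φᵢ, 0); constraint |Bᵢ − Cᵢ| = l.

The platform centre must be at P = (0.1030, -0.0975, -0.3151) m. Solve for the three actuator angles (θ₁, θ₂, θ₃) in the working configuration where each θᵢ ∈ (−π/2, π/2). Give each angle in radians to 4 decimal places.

θ₁ = -0.3488, θ₂ = 0.8726, θ₃ = 0.0877

rotate P by −φ1: (0.1030, -0.0975, -0.3151)
  A=0.0570, B=-0.3151, C=(l²−L²−A²−y'²−z²)/(2L)=0.1613
  θ1 = atan2(B,A) + arccos(C/0.3202) = -0.3488
arm 2 (φ=120.0°): x'=-0.1359, y'=-0.0405
  A=0.2959, B=-0.3151, C=(l²−L²−A²−y'²−z²)/(2L)=-0.0511
  θ2 = atan2(B,A) + arccos(C/0.4323) = 0.8726
φ3=240.0° → target in arm frame (0.0329, 0.1380)
  e−x'=0.1271;  (l²−L²−(e−x')²−y'²−z²)/2L = 0.0990
  √(A²+B²)=0.3398;  θ3 = -1.1875+1.2751 ≈ 0.0877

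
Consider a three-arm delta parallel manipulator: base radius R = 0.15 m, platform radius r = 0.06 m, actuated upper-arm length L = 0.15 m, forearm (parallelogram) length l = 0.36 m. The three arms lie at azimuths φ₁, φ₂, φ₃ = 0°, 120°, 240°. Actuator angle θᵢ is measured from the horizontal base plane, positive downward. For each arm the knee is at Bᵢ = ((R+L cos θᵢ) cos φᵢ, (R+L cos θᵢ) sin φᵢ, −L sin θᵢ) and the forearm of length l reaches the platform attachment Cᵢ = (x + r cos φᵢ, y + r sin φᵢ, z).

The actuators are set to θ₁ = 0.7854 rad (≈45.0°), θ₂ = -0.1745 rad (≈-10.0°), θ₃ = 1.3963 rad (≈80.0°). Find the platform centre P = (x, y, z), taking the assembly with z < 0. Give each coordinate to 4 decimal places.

φ1=0.0°: virtual centre (0.1961, 0.0000, -0.1061), radius l
φ2=120.0°: virtual centre (-0.1189, 0.2059, 0.0260), radius l
φ3=240.0°: virtual centre (-0.0580, -0.1005, -0.1477), radius l
|O₂|²−|O₁|² = 0.0075;  |O₃|²−|O₁|² = -0.0144
[-0.6299 0.4117 0.2642]·P = 0.0075;  [-0.5082 -0.2010 -0.0833]·P = -0.0144
det = 0.3358;  x = 0.0132+0.0560z,  y = 0.0384+-0.5561z
quadratic in z: (1.3123)z²+(0.1490)z+(-0.0834)=0, √Δ=0.6783 → z ∈ {-0.3152, 0.2017}; z = -0.3152 (taking z<0)
x = -0.0045, y = 0.2136

(-0.0045, 0.2136, -0.3152)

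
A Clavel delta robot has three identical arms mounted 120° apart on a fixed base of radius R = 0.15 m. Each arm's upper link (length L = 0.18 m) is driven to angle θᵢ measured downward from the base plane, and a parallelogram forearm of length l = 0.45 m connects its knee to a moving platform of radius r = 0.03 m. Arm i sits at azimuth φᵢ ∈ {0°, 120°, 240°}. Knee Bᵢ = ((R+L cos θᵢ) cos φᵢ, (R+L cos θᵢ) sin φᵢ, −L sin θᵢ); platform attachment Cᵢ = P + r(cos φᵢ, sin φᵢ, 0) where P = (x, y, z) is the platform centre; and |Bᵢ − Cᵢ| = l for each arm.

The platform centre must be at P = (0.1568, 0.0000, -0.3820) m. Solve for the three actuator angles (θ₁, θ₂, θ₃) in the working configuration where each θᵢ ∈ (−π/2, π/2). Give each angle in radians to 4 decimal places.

rotate P by −φ1: (0.1568, 0.0000, -0.3820)
  A cos θ + B sin θ = C:  -0.0368·cos θ + -0.3820·sin θ = 0.0634
  √(A²+B²)=0.3838;  θ1 = -1.6668+1.4048 ≈ -0.2620
rotate P by −φ2: (-0.0784, -0.1358, -0.3820)
  A cos θ + B sin θ = C:  0.1984·cos θ + -0.3820·sin θ = -0.0934
  γ=atan2(-0.3820,0.1984)=-1.0918;  ψ=arccos(-0.2170)=1.7895;  θ2=γ+ψ≈0.6978
φ3=240.0° → target in arm frame (-0.0784, 0.1358)
  e−x'=0.1984;  (l²−L²−(e−x')²−y'²−z²)/2L = -0.0934
  √(A²+B²)=0.4304;  θ3 = -1.0918+1.7895 ≈ 0.6978

θ₁ = -0.2620, θ₂ = 0.6978, θ₃ = 0.6978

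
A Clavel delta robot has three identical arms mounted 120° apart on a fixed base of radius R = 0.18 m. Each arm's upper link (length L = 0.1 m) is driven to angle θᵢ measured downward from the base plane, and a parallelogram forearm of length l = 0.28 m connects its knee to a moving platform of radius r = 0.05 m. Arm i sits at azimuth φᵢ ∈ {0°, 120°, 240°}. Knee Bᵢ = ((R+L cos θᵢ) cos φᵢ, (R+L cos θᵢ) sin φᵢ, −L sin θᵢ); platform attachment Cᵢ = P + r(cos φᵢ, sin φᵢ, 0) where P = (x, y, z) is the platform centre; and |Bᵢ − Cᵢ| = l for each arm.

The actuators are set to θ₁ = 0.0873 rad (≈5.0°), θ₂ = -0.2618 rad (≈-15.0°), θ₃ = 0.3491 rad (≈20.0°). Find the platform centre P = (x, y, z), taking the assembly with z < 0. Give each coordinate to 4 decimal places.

(-0.0005, 0.0264, -0.1661)

φ1=0.0°: virtual centre (0.2296, 0.0000, -0.0087), radius l
centre 2 = (0.2266·cos120.0°, 0.2266·sin120.0°, 0.0259) = (-0.1133, 0.1962, 0.0259)
centre 3 = (0.2240·cos240.0°, 0.2240·sin240.0°, -0.0342) = (-0.1120, -0.1940, -0.0342)
|centre ₂|²−|centre ₁|² = -0.0008;  |centre ₃|²−|centre ₁|² = -0.0015
linear system: -0.6858x+0.3925y = -0.0008−0.0692z; -0.6832x+-0.3879y = -0.0015−-0.0510z
Cramer: x(z) = 0.0017+0.0128z;  y(z) = 0.0009-0.1539z
sphere 1 gives Az²+Bz+C=0 with A=1.0239, B=0.0113, C=-0.0264;  B²−4AC=0.1081;  roots -0.1661, 0.1550;  negative root z = -0.1661
x = -0.0005, y = 0.0264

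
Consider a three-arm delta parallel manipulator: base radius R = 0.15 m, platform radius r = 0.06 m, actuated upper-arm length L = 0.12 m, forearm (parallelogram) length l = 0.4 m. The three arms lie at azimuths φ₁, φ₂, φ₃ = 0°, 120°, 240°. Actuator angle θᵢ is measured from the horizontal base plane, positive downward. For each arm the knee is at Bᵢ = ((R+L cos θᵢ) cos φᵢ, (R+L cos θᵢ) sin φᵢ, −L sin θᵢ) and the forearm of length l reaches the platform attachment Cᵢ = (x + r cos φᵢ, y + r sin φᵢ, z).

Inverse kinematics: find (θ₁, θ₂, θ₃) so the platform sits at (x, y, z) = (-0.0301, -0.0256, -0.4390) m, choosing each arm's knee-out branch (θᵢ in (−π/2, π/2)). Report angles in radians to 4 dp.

θ₁ = 0.8729, θ₂ = 0.7859, θ₃ = 0.6112

rotate P by −φ1: (-0.0301, -0.0256, -0.4390)
  A=0.1201, B=-0.4390, C=(l²−L²−A²−y'²−z²)/(2L)=-0.2592
  γ=atan2(-0.4390,0.1201)=-1.3038;  ψ=arccos(-0.5694)=2.1766;  θ1=γ+ψ≈0.8729
arm 2 (φ=120.0°): x'=-0.0071, y'=0.0389
  A cos θ + B sin θ = C:  0.0971·cos θ + -0.4390·sin θ = -0.2419
  √(A²+B²)=0.4496;  θ2 = -1.3531+2.1390 ≈ 0.7859
rotate P by −φ3: (0.0372, -0.0133, -0.4390)
  A=0.0528, B=-0.4390, C=(l²−L²−A²−y'²−z²)/(2L)=-0.2087
  γ=atan2(-0.4390,0.0528)=-1.4511;  ψ=arccos(-0.4719)=2.0623;  θ3=γ+ψ≈0.6112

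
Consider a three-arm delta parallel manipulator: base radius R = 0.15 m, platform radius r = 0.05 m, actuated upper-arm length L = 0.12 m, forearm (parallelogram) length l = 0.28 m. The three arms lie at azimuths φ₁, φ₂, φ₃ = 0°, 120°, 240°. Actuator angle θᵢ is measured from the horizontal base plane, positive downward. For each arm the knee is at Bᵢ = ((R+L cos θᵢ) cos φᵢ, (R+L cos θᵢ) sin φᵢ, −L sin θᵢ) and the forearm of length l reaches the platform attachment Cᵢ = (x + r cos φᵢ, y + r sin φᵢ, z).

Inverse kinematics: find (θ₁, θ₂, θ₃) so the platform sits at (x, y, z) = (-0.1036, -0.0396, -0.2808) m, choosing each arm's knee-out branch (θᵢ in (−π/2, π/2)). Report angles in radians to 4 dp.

arm 1 (φ=0.0°): x'=-0.1036, y'=-0.0396
  A cos θ + B sin θ = C:  0.2036·cos θ + -0.2808·sin θ = -0.2411
  θ1 = atan2(B,A) + arccos(C/0.3468) = 1.3960
arm 2 (φ=120.0°): x'=0.0175, y'=0.1095
  A=0.0825, B=-0.2808, C=(l²−L²−A²−y'²−z²)/(2L)=-0.1402
  √(A²+B²)=0.2927;  θ2 = -1.2851+2.0704 ≈ 0.7853
φ3=240.0° → target in arm frame (0.0861, -0.0699)
  e−x'=0.0139;  (l²−L²−(e−x')²−y'²−z²)/2L = -0.0830
  γ=atan2(-0.2808,0.0139)=-1.5213;  ψ=arccos(-0.2954)=1.8707;  θ3=γ+ψ≈0.3493

θ₁ = 1.3960, θ₂ = 0.7853, θ₃ = 0.3493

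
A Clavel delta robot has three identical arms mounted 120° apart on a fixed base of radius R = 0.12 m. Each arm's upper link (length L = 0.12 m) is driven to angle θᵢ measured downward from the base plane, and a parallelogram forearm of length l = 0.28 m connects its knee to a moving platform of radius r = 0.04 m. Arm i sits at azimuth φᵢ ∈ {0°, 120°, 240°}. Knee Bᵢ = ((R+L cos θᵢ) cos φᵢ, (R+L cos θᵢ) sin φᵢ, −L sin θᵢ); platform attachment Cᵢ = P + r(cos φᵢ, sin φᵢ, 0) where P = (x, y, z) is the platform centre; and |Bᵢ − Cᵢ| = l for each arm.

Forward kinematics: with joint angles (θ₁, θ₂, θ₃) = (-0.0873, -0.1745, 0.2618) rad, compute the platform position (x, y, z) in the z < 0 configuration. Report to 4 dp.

φ1=0.0°: virtual centre (0.1995, 0.0000, 0.0105), radius l
O2 = (0.1982·cos120.0°, 0.1982·sin120.0°, 0.0208) = (-0.0991, 0.1716, 0.0208)
φ3=240.0°: virtual centre (-0.0980, -0.1697, -0.0311), radius l
eliminate P² terms by subtracting sphere 1 from 2 and 3
plane₁₂: -0.5973x+0.3433y+0.0207z = -0.0002
det = 0.4069;  x = 0.0007+-0.0528z,  y = 0.0005+-0.1522z
sphere 1 gives Az²+Bz+C=0 with A=1.0260, B=-0.0001, C=-0.0387;  B²−4AC=0.1590;  roots -0.1943, 0.1944;  negative root z = -0.1943
x = 0.0109, y = 0.0301

(0.0109, 0.0301, -0.1943)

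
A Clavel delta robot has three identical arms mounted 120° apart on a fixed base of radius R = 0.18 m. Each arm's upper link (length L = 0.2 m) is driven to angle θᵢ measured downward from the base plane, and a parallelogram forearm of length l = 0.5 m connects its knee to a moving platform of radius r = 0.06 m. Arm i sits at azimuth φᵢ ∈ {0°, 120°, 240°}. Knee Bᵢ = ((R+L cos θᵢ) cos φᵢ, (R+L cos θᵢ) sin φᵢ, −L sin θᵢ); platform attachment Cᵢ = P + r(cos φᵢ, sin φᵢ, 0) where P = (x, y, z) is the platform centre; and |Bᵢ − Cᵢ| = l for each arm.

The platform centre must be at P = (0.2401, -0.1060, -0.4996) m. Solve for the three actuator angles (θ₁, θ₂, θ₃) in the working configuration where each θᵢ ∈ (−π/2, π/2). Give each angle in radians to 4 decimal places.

θ₁ = 0.0872, θ₂ = 1.3961, θ₃ = 0.9598

arm 1 (φ=0.0°): x'=0.2401, y'=-0.1060
  A cos θ + B sin θ = C:  -0.1201·cos θ + -0.4996·sin θ = -0.1632
  √(A²+B²)=0.5138;  θ1 = -1.8067+1.8939 ≈ 0.0872
rotate P by −φ2: (-0.2118, -0.1549, -0.4996)
  A=0.3318, B=-0.4996, C=(l²−L²−A²−y'²−z²)/(2L)=-0.4343
  √(A²+B²)=0.5998;  θ2 = -0.9845+2.3806 ≈ 1.3961
φ3=240.0° → target in arm frame (-0.0283, 0.2609)
  e−x'=0.1483;  (l²−L²−(e−x')²−y'²−z²)/2L = -0.3242
  θ3 = atan2(B,A) + arccos(C/0.5211) = 0.9598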